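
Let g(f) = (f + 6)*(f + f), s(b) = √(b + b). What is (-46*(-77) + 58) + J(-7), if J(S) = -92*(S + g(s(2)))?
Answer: 1300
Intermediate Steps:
s(b) = √2*√b (s(b) = √(2*b) = √2*√b)
g(f) = 2*f*(6 + f) (g(f) = (6 + f)*(2*f) = 2*f*(6 + f))
J(S) = -2944 - 92*S (J(S) = -92*(S + 2*(√2*√2)*(6 + √2*√2)) = -92*(S + 2*2*(6 + 2)) = -92*(S + 2*2*8) = -92*(S + 32) = -92*(32 + S) = -2944 - 92*S)
(-46*(-77) + 58) + J(-7) = (-46*(-77) + 58) + (-2944 - 92*(-7)) = (3542 + 58) + (-2944 + 644) = 3600 - 2300 = 1300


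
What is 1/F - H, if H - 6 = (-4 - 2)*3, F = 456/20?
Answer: 1373/114 ≈ 12.044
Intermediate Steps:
F = 114/5 (F = 456*(1/20) = 114/5 ≈ 22.800)
H = -12 (H = 6 + (-4 - 2)*3 = 6 - 6*3 = 6 - 18 = -12)
1/F - H = 1/(114/5) - 1*(-12) = 5/114 + 12 = 1373/114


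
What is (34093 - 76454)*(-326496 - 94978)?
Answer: 17854060114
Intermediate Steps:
(34093 - 76454)*(-326496 - 94978) = -42361*(-421474) = 17854060114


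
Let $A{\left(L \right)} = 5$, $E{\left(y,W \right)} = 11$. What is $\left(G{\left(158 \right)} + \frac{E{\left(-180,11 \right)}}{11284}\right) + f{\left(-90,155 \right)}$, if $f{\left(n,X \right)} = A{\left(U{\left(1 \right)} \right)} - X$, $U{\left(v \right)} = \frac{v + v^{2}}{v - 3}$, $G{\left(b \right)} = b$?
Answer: $\frac{90283}{11284} \approx 8.001$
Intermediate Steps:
$U{\left(v \right)} = \frac{v + v^{2}}{-3 + v}$
$f{\left(n,X \right)} = 5 - X$
$\left(G{\left(158 \right)} + \frac{E{\left(-180,11 \right)}}{11284}\right) + f{\left(-90,155 \right)} = \left(158 + \frac{11}{11284}\right) + \left(5 - 155\right) = \left(158 + 11 \cdot \frac{1}{11284}\right) + \left(5 - 155\right) = \left(158 + \frac{11}{11284}\right) - 150 = \frac{1782883}{11284} - 150 = \frac{90283}{11284}$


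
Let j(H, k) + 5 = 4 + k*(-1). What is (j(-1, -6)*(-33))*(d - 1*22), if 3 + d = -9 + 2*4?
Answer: 4290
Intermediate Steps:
j(H, k) = -1 - k (j(H, k) = -5 + (4 + k*(-1)) = -5 + (4 - k) = -1 - k)
d = -4 (d = -3 + (-9 + 2*4) = -3 + (-9 + 8) = -3 - 1 = -4)
(j(-1, -6)*(-33))*(d - 1*22) = ((-1 - 1*(-6))*(-33))*(-4 - 1*22) = ((-1 + 6)*(-33))*(-4 - 22) = (5*(-33))*(-26) = -165*(-26) = 4290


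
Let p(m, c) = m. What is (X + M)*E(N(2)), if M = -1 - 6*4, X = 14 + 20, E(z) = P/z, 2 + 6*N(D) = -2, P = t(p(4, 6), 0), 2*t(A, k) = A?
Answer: -27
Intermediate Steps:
t(A, k) = A/2
P = 2 (P = (½)*4 = 2)
N(D) = -⅔ (N(D) = -⅓ + (⅙)*(-2) = -⅓ - ⅓ = -⅔)
E(z) = 2/z
X = 34
M = -25 (M = -1 - 24 = -25)
(X + M)*E(N(2)) = (34 - 25)*(2/(-⅔)) = 9*(2*(-3/2)) = 9*(-3) = -27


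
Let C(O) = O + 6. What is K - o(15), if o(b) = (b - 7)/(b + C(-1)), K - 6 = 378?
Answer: 1918/5 ≈ 383.60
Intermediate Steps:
C(O) = 6 + O
K = 384 (K = 6 + 378 = 384)
o(b) = (-7 + b)/(5 + b) (o(b) = (b - 7)/(b + (6 - 1)) = (-7 + b)/(b + 5) = (-7 + b)/(5 + b))
K - o(15) = 384 - (-7 + 15)/(5 + 15) = 384 - 8/20 = 384 - 1*2/5 = 384 - 2/5 = 1918/5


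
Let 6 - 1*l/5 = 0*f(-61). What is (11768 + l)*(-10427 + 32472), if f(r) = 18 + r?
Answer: 260086910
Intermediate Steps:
l = 30 (l = 30 - 0*(18 - 61) = 30 - 0*(-43) = 30 - 5*0 = 30 + 0 = 30)
(11768 + l)*(-10427 + 32472) = (11768 + 30)*(-10427 + 32472) = 11798*22045 = 260086910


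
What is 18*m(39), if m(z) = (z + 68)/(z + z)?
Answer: 321/13 ≈ 24.692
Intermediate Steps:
m(z) = (68 + z)/(2*z) (m(z) = (68 + z)/((2*z)) = (68 + z)*(1/(2*z)) = (68 + z)/(2*z))
18*m(39) = 18*((½)*(68 + 39)/39) = 18*((½)*(1/39)*107) = 18*(107/78) = 321/13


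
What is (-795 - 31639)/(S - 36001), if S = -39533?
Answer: 16217/37767 ≈ 0.42940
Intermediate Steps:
(-795 - 31639)/(S - 36001) = (-795 - 31639)/(-39533 - 36001) = -32434/(-75534) = -32434*(-1/75534) = 16217/37767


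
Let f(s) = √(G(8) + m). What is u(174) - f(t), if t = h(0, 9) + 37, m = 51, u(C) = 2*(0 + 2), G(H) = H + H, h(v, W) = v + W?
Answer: 4 - √67 ≈ -4.1854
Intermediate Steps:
h(v, W) = W + v
G(H) = 2*H
u(C) = 4 (u(C) = 2*2 = 4)
t = 46 (t = (9 + 0) + 37 = 9 + 37 = 46)
f(s) = √67 (f(s) = √(2*8 + 51) = √(16 + 51) = √67)
u(174) - f(t) = 4 - √67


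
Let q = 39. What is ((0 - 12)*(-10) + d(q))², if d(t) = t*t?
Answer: 2692881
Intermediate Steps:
d(t) = t²
((0 - 12)*(-10) + d(q))² = ((0 - 12)*(-10) + 39²)² = (-12*(-10) + 1521)² = (120 + 1521)² = 1641² = 2692881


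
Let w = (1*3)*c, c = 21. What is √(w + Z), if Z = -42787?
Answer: 2*I*√10681 ≈ 206.7*I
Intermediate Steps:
w = 63 (w = (1*3)*21 = 3*21 = 63)
√(w + Z) = √(63 - 42787) = √(-42724) = 2*I*√10681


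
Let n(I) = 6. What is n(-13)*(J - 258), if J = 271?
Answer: 78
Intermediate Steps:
n(-13)*(J - 258) = 6*(271 - 258) = 6*13 = 78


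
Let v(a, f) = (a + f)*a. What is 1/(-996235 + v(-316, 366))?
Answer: -1/1012035 ≈ -9.8811e-7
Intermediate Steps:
v(a, f) = a*(a + f)
1/(-996235 + v(-316, 366)) = 1/(-996235 - 316*(-316 + 366)) = 1/(-996235 - 316*50) = 1/(-996235 - 15800) = 1/(-1012035) = -1/1012035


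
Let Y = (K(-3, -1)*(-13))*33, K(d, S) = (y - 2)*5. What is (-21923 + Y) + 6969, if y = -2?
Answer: -6374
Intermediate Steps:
K(d, S) = -20 (K(d, S) = (-2 - 2)*5 = -4*5 = -20)
Y = 8580 (Y = -20*(-13)*33 = 260*33 = 8580)
(-21923 + Y) + 6969 = (-21923 + 8580) + 6969 = -13343 + 6969 = -6374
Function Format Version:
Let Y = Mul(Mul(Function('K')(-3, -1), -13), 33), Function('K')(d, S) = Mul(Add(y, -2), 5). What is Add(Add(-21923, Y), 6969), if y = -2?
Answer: -6374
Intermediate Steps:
Function('K')(d, S) = -20 (Function('K')(d, S) = Mul(Add(-2, -2), 5) = Mul(-4, 5) = -20)
Y = 8580 (Y = Mul(Mul(-20, -13), 33) = Mul(260, 33) = 8580)
Add(Add(-21923, Y), 6969) = Add(Add(-21923, 8580), 6969) = Add(-13343, 6969) = -6374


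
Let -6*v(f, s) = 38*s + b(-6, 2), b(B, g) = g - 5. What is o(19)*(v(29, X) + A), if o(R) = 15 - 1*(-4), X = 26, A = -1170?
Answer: -152095/6 ≈ -25349.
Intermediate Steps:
o(R) = 19 (o(R) = 15 + 4 = 19)
b(B, g) = -5 + g
v(f, s) = 1/2 - 19*s/3 (v(f, s) = -(38*s + (-5 + 2))/6 = -(38*s - 3)/6 = -(-3 + 38*s)/6 = 1/2 - 19*s/3)
o(19)*(v(29, X) + A) = 19*((1/2 - 19/3*26) - 1170) = 19*((1/2 - 494/3) - 1170) = 19*(-985/6 - 1170) = 19*(-8005/6) = -152095/6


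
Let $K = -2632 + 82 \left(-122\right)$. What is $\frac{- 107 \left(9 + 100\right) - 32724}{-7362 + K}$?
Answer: $\frac{44387}{19998} \approx 2.2196$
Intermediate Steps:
$K = -12636$ ($K = -2632 - 10004 = -12636$)
$\frac{- 107 \left(9 + 100\right) - 32724}{-7362 + K} = \frac{- 107 \left(9 + 100\right) - 32724}{-7362 - 12636} = \frac{\left(-107\right) 109 - 32724}{-19998} = \left(-11663 - 32724\right) \left(- \frac{1}{19998}\right) = \left(-44387\right) \left(- \frac{1}{19998}\right) = \frac{44387}{19998}$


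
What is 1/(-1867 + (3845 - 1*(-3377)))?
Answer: 1/5355 ≈ 0.00018674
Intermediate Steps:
1/(-1867 + (3845 - 1*(-3377))) = 1/(-1867 + (3845 + 3377)) = 1/(-1867 + 7222) = 1/5355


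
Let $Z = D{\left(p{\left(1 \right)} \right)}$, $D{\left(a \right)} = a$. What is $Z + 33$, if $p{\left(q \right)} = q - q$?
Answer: $33$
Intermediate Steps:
$p{\left(q \right)} = 0$
$Z = 0$
$Z + 33 = 0 + 33 = 33$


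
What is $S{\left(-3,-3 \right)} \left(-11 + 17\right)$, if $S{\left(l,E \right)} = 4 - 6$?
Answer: $-12$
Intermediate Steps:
$S{\left(l,E \right)} = -2$ ($S{\left(l,E \right)} = 4 - 6 = -2$)
$S{\left(-3,-3 \right)} \left(-11 + 17\right) = - 2 \left(-11 + 17\right) = \left(-2\right) 6 = -12$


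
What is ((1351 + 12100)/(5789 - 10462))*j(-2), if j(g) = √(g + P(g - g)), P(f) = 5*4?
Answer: -40353*√2/4673 ≈ -12.212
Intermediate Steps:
P(f) = 20
j(g) = √(20 + g) (j(g) = √(g + 20) = √(20 + g))
((1351 + 12100)/(5789 - 10462))*j(-2) = ((1351 + 12100)/(5789 - 10462))*√(20 - 2) = (13451/(-4673))*√18 = (13451*(-1/4673))*(3*√2) = -40353*√2/4673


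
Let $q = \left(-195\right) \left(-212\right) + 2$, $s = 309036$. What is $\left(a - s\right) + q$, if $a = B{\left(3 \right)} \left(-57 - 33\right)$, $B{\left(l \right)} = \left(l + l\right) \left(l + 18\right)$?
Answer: $-279034$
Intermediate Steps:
$B{\left(l \right)} = 2 l \left(18 + l\right)$
$q = 41342$ ($q = 41340 + 2 = 41342$)
$a = -11340$ ($a = 2 \cdot 3 \left(18 + 3\right) \left(-57 - 33\right) = 2 \cdot 3 \cdot 21 \left(-90\right) = 126 \left(-90\right) = -11340$)
$\left(a - s\right) + q = \left(-11340 - 309036\right) + 41342 = -320376 + 41342 = -279034$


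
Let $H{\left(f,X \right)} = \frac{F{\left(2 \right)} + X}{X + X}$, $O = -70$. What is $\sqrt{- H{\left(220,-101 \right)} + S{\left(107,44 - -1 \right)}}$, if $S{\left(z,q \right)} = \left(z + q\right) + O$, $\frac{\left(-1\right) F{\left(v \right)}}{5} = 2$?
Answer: $\frac{\sqrt{3323506}}{202} \approx 9.025$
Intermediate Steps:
$F{\left(v \right)} = -10$ ($F{\left(v \right)} = \left(-5\right) 2 = -10$)
$H{\left(f,X \right)} = \frac{-10 + X}{2 X}$ ($H{\left(f,X \right)} = \frac{-10 + X}{X + X} = \frac{-10 + X}{2 X}$)
$S{\left(z,q \right)} = -70 + q + z$ ($S{\left(z,q \right)} = \left(z + q\right) - 70 = \left(q + z\right) - 70 = -70 + q + z$)
$\sqrt{- H{\left(220,-101 \right)} + S{\left(107,44 - -1 \right)}} = \sqrt{- \frac{-10 - 101}{2 \left(-101\right)} + \left(-70 + \left(44 - -1\right) + 107\right)} = \sqrt{- \frac{\left(-1\right) \left(-111\right)}{2 \cdot 101} + \left(-70 + \left(44 + 1\right) + 107\right)} = \sqrt{\left(-1\right) \frac{111}{202} + \left(-70 + 45 + 107\right)} = \sqrt{- \frac{111}{202} + 82} = \sqrt{\frac{16453}{202}} = \frac{\sqrt{3323506}}{202}$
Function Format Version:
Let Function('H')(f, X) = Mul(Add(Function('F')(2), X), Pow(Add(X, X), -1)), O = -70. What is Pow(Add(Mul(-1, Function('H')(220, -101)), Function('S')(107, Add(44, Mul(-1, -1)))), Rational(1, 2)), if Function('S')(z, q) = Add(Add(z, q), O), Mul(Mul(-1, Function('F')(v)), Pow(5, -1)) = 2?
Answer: Mul(Rational(1, 202), Pow(3323506, Rational(1, 2))) ≈ 9.0250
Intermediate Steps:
Function('F')(v) = -10 (Function('F')(v) = Mul(-5, 2) = -10)
Function('H')(f, X) = Mul(Rational(1, 2), Pow(X, -1), Add(-10, X)) (Function('H')(f, X) = Mul(Add(-10, X), Pow(Add(X, X), -1)) = Mul(Add(-10, X), Pow(Mul(2, X), -1)) = Mul(Add(-10, X), Mul(Rational(1, 2), Pow(X, -1))) = Mul(Rational(1, 2), Pow(X, -1), Add(-10, X)))
Function('S')(z, q) = Add(-70, q, z) (Function('S')(z, q) = Add(Add(z, q), -70) = Add(Add(q, z), -70) = Add(-70, q, z))
Pow(Add(Mul(-1, Function('H')(220, -101)), Function('S')(107, Add(44, Mul(-1, -1)))), Rational(1, 2)) = Pow(Add(Mul(-1, Mul(Rational(1, 2), Pow(-101, -1), Add(-10, -101))), Add(-70, Add(44, Mul(-1, -1)), 107)), Rational(1, 2)) = Pow(Add(Mul(-1, Mul(Rational(1, 2), Rational(-1, 101), -111)), Add(-70, Add(44, 1), 107)), Rational(1, 2)) = Pow(Add(Mul(-1, Rational(111, 202)), Add(-70, 45, 107)), Rational(1, 2)) = Pow(Add(Rational(-111, 202), 82), Rational(1, 2)) = Pow(Rational(16453, 202), Rational(1, 2)) = Mul(Rational(1, 202), Pow(3323506, Rational(1, 2)))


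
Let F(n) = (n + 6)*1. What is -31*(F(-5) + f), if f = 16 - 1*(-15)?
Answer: -992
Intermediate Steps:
F(n) = 6 + n (F(n) = (6 + n)*1 = 6 + n)
f = 31 (f = 16 + 15 = 31)
-31*(F(-5) + f) = -31*((6 - 5) + 31) = -31*(1 + 31) = -31*32 = -992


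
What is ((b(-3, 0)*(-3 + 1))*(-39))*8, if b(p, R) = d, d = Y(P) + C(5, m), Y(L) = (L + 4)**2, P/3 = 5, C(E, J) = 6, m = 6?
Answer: 229008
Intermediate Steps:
P = 15 (P = 3*5 = 15)
Y(L) = (4 + L)**2
d = 367 (d = (4 + 15)**2 + 6 = 19**2 + 6 = 361 + 6 = 367)
b(p, R) = 367
((b(-3, 0)*(-3 + 1))*(-39))*8 = ((367*(-3 + 1))*(-39))*8 = ((367*(-2))*(-39))*8 = -734*(-39)*8 = 28626*8 = 229008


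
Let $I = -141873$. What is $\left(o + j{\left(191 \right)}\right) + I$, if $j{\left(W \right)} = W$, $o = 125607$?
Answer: $-16075$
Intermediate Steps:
$\left(o + j{\left(191 \right)}\right) + I = \left(125607 + 191\right) - 141873 = 125798 - 141873 = -16075$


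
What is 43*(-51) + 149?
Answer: -2044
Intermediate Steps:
43*(-51) + 149 = -2193 + 149 = -2044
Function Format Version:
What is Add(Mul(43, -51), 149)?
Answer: -2044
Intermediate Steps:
Add(Mul(43, -51), 149) = Add(-2193, 149) = -2044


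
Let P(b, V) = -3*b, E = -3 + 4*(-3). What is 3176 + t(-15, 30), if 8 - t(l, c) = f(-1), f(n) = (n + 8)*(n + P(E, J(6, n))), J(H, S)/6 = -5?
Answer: 2876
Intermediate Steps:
E = -15 (E = -3 - 12 = -15)
J(H, S) = -30 (J(H, S) = 6*(-5) = -30)
f(n) = (8 + n)*(45 + n) (f(n) = (n + 8)*(n - 3*(-15)) = (8 + n)*(n + 45) = (8 + n)*(45 + n))
t(l, c) = -300 (t(l, c) = 8 - (360 + (-1)**2 + 53*(-1)) = 8 - (360 + 1 - 53) = 8 - 1*308 = 8 - 308 = -300)
3176 + t(-15, 30) = 3176 - 300 = 2876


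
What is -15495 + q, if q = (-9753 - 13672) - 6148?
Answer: -45068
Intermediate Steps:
q = -29573 (q = -23425 - 6148 = -29573)
-15495 + q = -15495 - 29573 = -45068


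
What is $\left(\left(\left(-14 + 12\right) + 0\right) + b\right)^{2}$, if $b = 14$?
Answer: $144$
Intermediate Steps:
$\left(\left(\left(-14 + 12\right) + 0\right) + b\right)^{2} = \left(\left(\left(-14 + 12\right) + 0\right) + 14\right)^{2} = \left(\left(-2 + 0\right) + 14\right)^{2} = \left(-2 + 14\right)^{2} = 12^{2} = 144$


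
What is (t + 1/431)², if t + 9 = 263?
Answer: 11984775625/185761 ≈ 64517.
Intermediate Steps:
t = 254 (t = -9 + 263 = 254)
(t + 1/431)² = (254 + 1/431)² = (109475/431)² = 11984775625/185761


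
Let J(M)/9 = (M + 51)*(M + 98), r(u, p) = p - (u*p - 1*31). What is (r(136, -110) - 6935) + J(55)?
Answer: 153908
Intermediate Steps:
r(u, p) = 31 + p - p*u (r(u, p) = p - (p*u - 31) = p - (-31 + p*u) = p + (31 - p*u) = 31 + p - p*u)
J(M) = 9*(51 + M)*(98 + M) (J(M) = 9*((M + 51)*(M + 98)) = 9*((51 + M)*(98 + M)) = 9*(51 + M)*(98 + M))
(r(136, -110) - 6935) + J(55) = ((31 - 110 - 1*(-110)*136) - 6935) + (44982 + 9*55² + 1341*55) = ((31 - 110 + 14960) - 6935) + (44982 + 9*3025 + 73755) = (14881 - 6935) + (44982 + 27225 + 73755) = 7946 + 145962 = 153908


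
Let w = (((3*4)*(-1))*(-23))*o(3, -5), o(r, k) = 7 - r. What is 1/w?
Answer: 1/1104 ≈ 0.00090580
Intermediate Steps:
w = 1104 (w = (((3*4)*(-1))*(-23))*(7 - 1*3) = ((12*(-1))*(-23))*(7 - 3) = -12*(-23)*4 = 276*4 = 1104)
1/w = 1/1104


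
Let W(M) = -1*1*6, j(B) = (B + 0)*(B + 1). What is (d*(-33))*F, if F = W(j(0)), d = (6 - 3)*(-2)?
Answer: -1188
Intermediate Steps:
d = -6 (d = 3*(-2) = -6)
j(B) = B*(1 + B)
W(M) = -6 (W(M) = -1*6 = -6)
F = -6
(d*(-33))*F = -6*(-33)*(-6) = 198*(-6) = -1188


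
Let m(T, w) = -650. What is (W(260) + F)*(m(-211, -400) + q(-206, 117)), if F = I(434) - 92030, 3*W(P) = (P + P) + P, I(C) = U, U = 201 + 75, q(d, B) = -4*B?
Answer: 102290292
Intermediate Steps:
U = 276
I(C) = 276
W(P) = P (W(P) = ((P + P) + P)/3 = (2*P + P)/3 = (3*P)/3 = P)
F = -91754 (F = 276 - 92030 = -91754)
(W(260) + F)*(m(-211, -400) + q(-206, 117)) = (260 - 91754)*(-650 - 4*117) = -91494*(-650 - 468) = -91494*(-1118) = 102290292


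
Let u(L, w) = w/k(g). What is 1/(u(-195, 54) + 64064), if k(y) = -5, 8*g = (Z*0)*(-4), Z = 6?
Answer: 5/320266 ≈ 1.5612e-5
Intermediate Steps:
g = 0 (g = ((6*0)*(-4))/8 = (0*(-4))/8 = (⅛)*0 = 0)
u(L, w) = -w/5 (u(L, w) = w/(-5) = w*(-⅕) = -w/5)
1/(u(-195, 54) + 64064) = 1/(-⅕*54 + 64064) = 1/(-54/5 + 64064) = 1/(320266/5) = 5/320266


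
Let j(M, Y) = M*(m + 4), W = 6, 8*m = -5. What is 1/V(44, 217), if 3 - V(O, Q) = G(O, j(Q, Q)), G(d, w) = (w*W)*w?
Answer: -32/102983547 ≈ -3.1073e-7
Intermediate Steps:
m = -5/8 (m = (1/8)*(-5) = -5/8 ≈ -0.62500)
j(M, Y) = 27*M/8 (j(M, Y) = M*(-5/8 + 4) = M*(27/8) = 27*M/8)
G(d, w) = 6*w**2 (G(d, w) = (w*6)*w = (6*w)*w = 6*w**2)
V(O, Q) = 3 - 2187*Q**2/32 (V(O, Q) = 3 - 6*(27*Q/8)**2 = 3 - 6*729*Q**2/64 = 3 - 2187*Q**2/32)
1/V(44, 217) = 1/(3 - 2187/32*217**2) = 1/(3 - 2187/32*47089) = 1/(3 - 102983643/32) = 1/(-102983547/32) = -32/102983547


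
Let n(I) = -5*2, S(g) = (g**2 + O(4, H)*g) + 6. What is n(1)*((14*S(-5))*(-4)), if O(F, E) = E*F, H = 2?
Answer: -5040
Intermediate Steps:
S(g) = 6 + g**2 + 8*g (S(g) = (g**2 + (2*4)*g) + 6 = (g**2 + 8*g) + 6 = 6 + g**2 + 8*g)
n(I) = -10
n(1)*((14*S(-5))*(-4)) = -10*14*(6 + (-5)**2 + 8*(-5))*(-4) = -10*14*(6 + 25 - 40)*(-4) = -10*14*(-9)*(-4) = -(-1260)*(-4) = -10*504 = -5040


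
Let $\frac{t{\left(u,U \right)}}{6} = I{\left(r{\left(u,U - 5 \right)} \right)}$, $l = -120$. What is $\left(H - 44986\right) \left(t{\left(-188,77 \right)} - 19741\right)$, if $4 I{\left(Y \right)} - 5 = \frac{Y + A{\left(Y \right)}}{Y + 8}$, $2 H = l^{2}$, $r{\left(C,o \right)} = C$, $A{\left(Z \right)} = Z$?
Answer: $\frac{11182974523}{15} \approx 7.4553 \cdot 10^{8}$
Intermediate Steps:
$H = 7200$ ($H = \frac{\left(-120\right)^{2}}{2} = \frac{1}{2} \cdot 14400 = 7200$)
$I{\left(Y \right)} = \frac{5}{4} + \frac{Y}{2 \left(8 + Y\right)}$ ($I{\left(Y \right)} = \frac{5}{4} + \frac{\left(Y + Y\right) \frac{1}{Y + 8}}{4} = \frac{5}{4} + \frac{2 Y \frac{1}{8 + Y}}{4} = \frac{5}{4} + \frac{Y}{2 \left(8 + Y\right)}$)
$t{\left(u,U \right)} = \frac{3 \left(40 + 7 u\right)}{2 \left(8 + u\right)}$ ($t{\left(u,U \right)} = 6 \frac{40 + 7 u}{4 \left(8 + u\right)} = \frac{3 \left(40 + 7 u\right)}{2 \left(8 + u\right)}$)
$\left(H - 44986\right) \left(t{\left(-188,77 \right)} - 19741\right) = \left(7200 - 44986\right) \left(\frac{3 \left(40 + 7 \left(-188\right)\right)}{2 \left(8 - 188\right)} - 19741\right) = - 37786 \left(\frac{3 \left(40 - 1316\right)}{2 \left(-180\right)} - 19741\right) = - 37786 \left(\frac{3}{2} \left(- \frac{1}{180}\right) \left(-1276\right) - 19741\right) = - 37786 \left(\frac{319}{30} - 19741\right) = \left(-37786\right) \left(- \frac{591911}{30}\right) = \frac{11182974523}{15}$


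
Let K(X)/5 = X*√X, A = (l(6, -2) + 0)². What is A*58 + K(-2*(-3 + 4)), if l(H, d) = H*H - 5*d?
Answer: 122728 - 10*I*√2 ≈ 1.2273e+5 - 14.142*I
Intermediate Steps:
l(H, d) = H² - 5*d
A = 2116 (A = ((6² - 5*(-2)) + 0)² = ((36 + 10) + 0)² = (46 + 0)² = 46² = 2116)
K(X) = 5*X^(3/2) (K(X) = 5*(X*√X) = 5*X^(3/2))
A*58 + K(-2*(-3 + 4)) = 2116*58 + 5*(-2*(-3 + 4))^(3/2) = 122728 + 5*(-2*1)^(3/2) = 122728 + 5*(-2)^(3/2) = 122728 + 5*(-2*I*√2) = 122728 - 10*I*√2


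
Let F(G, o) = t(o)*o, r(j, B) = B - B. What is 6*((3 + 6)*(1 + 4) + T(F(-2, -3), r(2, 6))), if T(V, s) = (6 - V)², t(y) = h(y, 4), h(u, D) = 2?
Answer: 1134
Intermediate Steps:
r(j, B) = 0
t(y) = 2
F(G, o) = 2*o
6*((3 + 6)*(1 + 4) + T(F(-2, -3), r(2, 6))) = 6*((3 + 6)*(1 + 4) + (-6 + 2*(-3))²) = 6*(9*5 + (-6 - 6)²) = 6*(45 + (-12)²) = 6*(45 + 144) = 6*189 = 1134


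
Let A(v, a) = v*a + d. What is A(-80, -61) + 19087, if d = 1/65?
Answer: 1557856/65 ≈ 23967.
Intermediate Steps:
d = 1/65 ≈ 0.015385
A(v, a) = 1/65 + a*v (A(v, a) = v*a + 1/65 = a*v + 1/65 = 1/65 + a*v)
A(-80, -61) + 19087 = (1/65 - 61*(-80)) + 19087 = (1/65 + 4880) + 19087 = 317201/65 + 19087 = 1557856/65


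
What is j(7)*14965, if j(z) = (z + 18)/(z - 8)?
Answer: -374125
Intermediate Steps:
j(z) = (18 + z)/(-8 + z)
j(7)*14965 = ((18 + 7)/(-8 + 7))*14965 = (25/(-1))*14965 = -1*25*14965 = -25*14965 = -374125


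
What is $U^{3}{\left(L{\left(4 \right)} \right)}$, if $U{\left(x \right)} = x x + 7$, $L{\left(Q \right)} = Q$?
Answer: $12167$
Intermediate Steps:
$U{\left(x \right)} = 7 + x^{2}$ ($U{\left(x \right)} = x^{2} + 7 = 7 + x^{2}$)
$U^{3}{\left(L{\left(4 \right)} \right)} = \left(7 + 4^{2}\right)^{3} = \left(7 + 16\right)^{3} = 23^{3} = 12167$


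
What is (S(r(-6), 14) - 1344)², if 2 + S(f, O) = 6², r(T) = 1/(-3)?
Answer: 1716100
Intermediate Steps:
r(T) = -⅓
S(f, O) = 34 (S(f, O) = -2 + 6² = -2 + 36 = 34)
(S(r(-6), 14) - 1344)² = (34 - 1344)² = (-1310)² = 1716100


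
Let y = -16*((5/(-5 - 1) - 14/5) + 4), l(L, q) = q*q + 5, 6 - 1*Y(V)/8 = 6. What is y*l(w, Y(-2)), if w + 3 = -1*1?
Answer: -88/3 ≈ -29.333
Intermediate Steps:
Y(V) = 0 (Y(V) = 48 - 8*6 = 48 - 48 = 0)
w = -4 (w = -3 - 1*1 = -3 - 1 = -4)
l(L, q) = 5 + q² (l(L, q) = q² + 5 = 5 + q²)
y = -88/15 (y = -16*((5/(-6) - 14*⅕) + 4) = -16*((5*(-⅙) - 14/5) + 4) = -16*((-⅚ - 14/5) + 4) = -16*(-109/30 + 4) = -16*11/30 = -88/15 ≈ -5.8667)
y*l(w, Y(-2)) = -88*(5 + 0²)/15 = -88*(5 + 0)/15 = -88/15*5 = -88/3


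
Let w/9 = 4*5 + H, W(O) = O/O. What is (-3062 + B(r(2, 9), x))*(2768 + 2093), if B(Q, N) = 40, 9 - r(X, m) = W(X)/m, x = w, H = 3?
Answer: -14689942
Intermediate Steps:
W(O) = 1
w = 207 (w = 9*(4*5 + 3) = 9*(20 + 3) = 9*23 = 207)
x = 207
r(X, m) = 9 - 1/m
(-3062 + B(r(2, 9), x))*(2768 + 2093) = (-3062 + 40)*(2768 + 2093) = -3022*4861 = -14689942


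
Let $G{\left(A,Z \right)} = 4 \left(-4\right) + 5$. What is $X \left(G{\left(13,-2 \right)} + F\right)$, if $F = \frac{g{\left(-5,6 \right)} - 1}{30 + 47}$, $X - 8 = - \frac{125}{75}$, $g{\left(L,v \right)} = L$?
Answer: $- \frac{16207}{231} \approx -70.16$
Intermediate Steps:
$G{\left(A,Z \right)} = -11$ ($G{\left(A,Z \right)} = -16 + 5 = -11$)
$X = \frac{19}{3}$ ($X = 8 - \frac{125}{75} = 8 - \frac{5}{3} = \frac{19}{3} \approx 6.3333$)
$F = - \frac{6}{77}$ ($F = \frac{-5 - 1}{30 + 47} = - \frac{6}{77} \approx -0.077922$)
$X \left(G{\left(13,-2 \right)} + F\right) = \frac{19 \left(-11 - \frac{6}{77}\right)}{3} = \frac{19}{3} \left(- \frac{853}{77}\right) = - \frac{16207}{231}$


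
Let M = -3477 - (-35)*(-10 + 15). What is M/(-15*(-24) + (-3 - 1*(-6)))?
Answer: -3302/363 ≈ -9.0964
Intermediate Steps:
M = -3302 (M = -3477 - (-35)*5 = -3477 - 1*(-175) = -3477 + 175 = -3302)
M/(-15*(-24) + (-3 - 1*(-6))) = -3302/(-15*(-24) + (-3 - 1*(-6))) = -3302/(360 + (-3 + 6)) = -3302/(360 + 3) = -3302/363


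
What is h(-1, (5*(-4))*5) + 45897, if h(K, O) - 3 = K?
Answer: 45899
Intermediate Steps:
h(K, O) = 3 + K
h(-1, (5*(-4))*5) + 45897 = (3 - 1) + 45897 = 2 + 45897 = 45899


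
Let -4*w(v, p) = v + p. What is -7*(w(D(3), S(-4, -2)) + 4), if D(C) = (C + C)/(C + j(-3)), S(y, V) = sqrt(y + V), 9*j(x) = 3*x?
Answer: -91/4 + 7*I*sqrt(6)/4 ≈ -22.75 + 4.2866*I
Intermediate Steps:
j(x) = x/3 (j(x) = (3*x)/9 = x/3)
S(y, V) = sqrt(V + y)
D(C) = 2*C/(-1 + C) (D(C) = (C + C)/(C + (1/3)*(-3)) = (2*C)/(C - 1) = (2*C)/(-1 + C) = 2*C/(-1 + C))
w(v, p) = -p/4 - v/4 (w(v, p) = -(v + p)/4 = -(p + v)/4 = -p/4 - v/4)
-7*(w(D(3), S(-4, -2)) + 4) = -7*((-sqrt(-2 - 4)/4 - 3/(2*(-1 + 3))) + 4) = -7*((-I*sqrt(6)/4 - 3/(2*2)) + 4) = -7*((-I*sqrt(6)/4 - 1/4*3) + 4) = -7*((-I*sqrt(6)/4 - 3/4) + 4) = -7*((-3/4 - I*sqrt(6)/4) + 4) = -7*(13/4 - I*sqrt(6)/4) = -91/4 + 7*I*sqrt(6)/4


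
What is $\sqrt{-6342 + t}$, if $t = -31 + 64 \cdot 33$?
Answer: $i \sqrt{4261} \approx 65.276 i$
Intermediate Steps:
$t = 2081$ ($t = -31 + 2112 = 2081$)
$\sqrt{-6342 + t} = \sqrt{-6342 + 2081} = \sqrt{-4261} = i \sqrt{4261}$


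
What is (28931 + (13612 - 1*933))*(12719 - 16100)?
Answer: -140683410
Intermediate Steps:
(28931 + (13612 - 1*933))*(12719 - 16100) = (28931 + (13612 - 933))*(-3381) = (28931 + 12679)*(-3381) = 41610*(-3381) = -140683410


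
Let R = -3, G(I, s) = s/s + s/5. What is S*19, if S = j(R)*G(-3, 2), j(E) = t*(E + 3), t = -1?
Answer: 0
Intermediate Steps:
G(I, s) = 1 + s/5 (G(I, s) = 1 + s*(1/5) = 1 + s/5)
j(E) = -3 - E (j(E) = -(E + 3) = -(3 + E) = -3 - E)
S = 0 (S = (-3 - 1*(-3))*(1 + (1/5)*2) = (-3 + 3)*(1 + 2/5) = 0*(7/5) = 0)
S*19 = 0*19 = 0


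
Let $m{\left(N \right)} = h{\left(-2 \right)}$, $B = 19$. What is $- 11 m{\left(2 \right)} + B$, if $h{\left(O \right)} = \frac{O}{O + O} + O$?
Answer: $\frac{71}{2} \approx 35.5$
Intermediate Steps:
$h{\left(O \right)} = \frac{1}{2} + O$ ($h{\left(O \right)} = \frac{O}{2 O} + O = \frac{1}{2 O} O + O = \frac{1}{2} + O$)
$m{\left(N \right)} = - \frac{3}{2}$ ($m{\left(N \right)} = \frac{1}{2} - 2 = - \frac{3}{2}$)
$- 11 m{\left(2 \right)} + B = \left(-11\right) \left(- \frac{3}{2}\right) + 19 = \frac{33}{2} + 19 = \frac{71}{2}$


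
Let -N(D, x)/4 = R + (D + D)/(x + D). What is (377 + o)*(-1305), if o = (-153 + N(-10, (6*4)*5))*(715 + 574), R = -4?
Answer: 2516123520/11 ≈ 2.2874e+8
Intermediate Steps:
N(D, x) = 16 - 8*D/(D + x) (N(D, x) = -4*(-4 + (D + D)/(x + D)) = -4*(-4 + (2*D)/(D + x)) = -4*(-4 + 2*D/(D + x)) = 16 - 8*D/(D + x))
o = -1932211/11 (o = (-153 + 8*(-10 + 2*((6*4)*5))/(-10 + (6*4)*5))*(715 + 574) = (-153 + 8*(-10 + 2*(24*5))/(-10 + 24*5))*1289 = (-153 + 8*(-10 + 2*120)/(-10 + 120))*1289 = (-153 + 8*(-10 + 240)/110)*1289 = (-153 + 8*(1/110)*230)*1289 = (-153 + 184/11)*1289 = -1499/11*1289 = -1932211/11 ≈ -1.7566e+5)
(377 + o)*(-1305) = (377 - 1932211/11)*(-1305) = -1928064/11*(-1305) = 2516123520/11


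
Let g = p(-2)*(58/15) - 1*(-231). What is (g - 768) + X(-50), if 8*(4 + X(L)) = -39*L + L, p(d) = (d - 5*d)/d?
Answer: -9569/30 ≈ -318.97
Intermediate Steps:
p(d) = -4 (p(d) = (-4*d)/d = -4)
g = 3233/15 (g = -232/15 - 1*(-231) = -232/15 + 231 = 3233/15 ≈ 215.53)
X(L) = -4 - 19*L/4 (X(L) = -4 + (-39*L + L)/8 = -4 + (-38*L)/8 = -4 - 19*L/4)
(g - 768) + X(-50) = (3233/15 - 768) + (-4 - 19/4*(-50)) = -8287/15 + (-4 + 475/2) = -8287/15 + 467/2 = -9569/30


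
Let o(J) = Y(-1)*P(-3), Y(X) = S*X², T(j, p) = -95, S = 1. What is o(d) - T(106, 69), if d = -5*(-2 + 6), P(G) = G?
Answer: 92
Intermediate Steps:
Y(X) = X² (Y(X) = 1*X² = X²)
d = -20 (d = -5*4 = -20)
o(J) = -3 (o(J) = (-1)²*(-3) = 1*(-3) = -3)
o(d) - T(106, 69) = -3 - 1*(-95) = -3 + 95 = 92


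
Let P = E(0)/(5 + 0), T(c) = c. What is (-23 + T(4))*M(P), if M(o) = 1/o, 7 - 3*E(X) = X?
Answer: -285/7 ≈ -40.714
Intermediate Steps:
E(X) = 7/3 - X/3
P = 7/15 (P = (7/3 - 1/3*0)/(5 + 0) = (7/3 + 0)/5 = (7/3)*(1/5) = 7/15 ≈ 0.46667)
(-23 + T(4))*M(P) = (-23 + 4)/(7/15) = -19*15/7 = -285/7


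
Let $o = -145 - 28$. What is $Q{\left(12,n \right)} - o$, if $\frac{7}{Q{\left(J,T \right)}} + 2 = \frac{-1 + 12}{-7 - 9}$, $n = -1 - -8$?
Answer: $\frac{7327}{43} \approx 170.4$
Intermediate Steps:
$o = -173$ ($o = -145 - 28 = -173$)
$n = 7$ ($n = -1 + 8 = 7$)
$Q{\left(J,T \right)} = - \frac{112}{43}$ ($Q{\left(J,T \right)} = \frac{7}{-2 + \frac{-1 + 12}{-7 - 9}} = \frac{7}{-2 + \frac{11}{-16}} = \frac{7}{-2 + 11 \left(- \frac{1}{16}\right)} = \frac{7}{-2 - \frac{11}{16}} = \frac{7}{- \frac{43}{16}} = 7 \left(- \frac{16}{43}\right) = - \frac{112}{43}$)
$Q{\left(12,n \right)} - o = - \frac{112}{43} - -173 = - \frac{112}{43} + 173 = \frac{7327}{43}$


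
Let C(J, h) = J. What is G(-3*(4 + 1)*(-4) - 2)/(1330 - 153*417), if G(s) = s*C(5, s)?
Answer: -290/62471 ≈ -0.0046422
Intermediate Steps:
G(s) = 5*s (G(s) = s*5 = 5*s)
G(-3*(4 + 1)*(-4) - 2)/(1330 - 153*417) = (5*(-3*(4 + 1)*(-4) - 2))/(1330 - 153*417) = (5*(-15*(-4) - 2))/(1330 - 63801) = (5*(-3*(-20) - 2))/(-62471) = (5*(60 - 2))*(-1/62471) = (5*58)*(-1/62471) = 290*(-1/62471) = -290/62471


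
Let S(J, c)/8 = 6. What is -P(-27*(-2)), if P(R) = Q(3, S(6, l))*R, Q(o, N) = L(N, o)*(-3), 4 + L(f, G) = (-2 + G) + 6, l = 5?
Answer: 486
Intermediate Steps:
L(f, G) = G (L(f, G) = -4 + ((-2 + G) + 6) = -4 + (4 + G) = G)
S(J, c) = 48 (S(J, c) = 8*6 = 48)
Q(o, N) = -3*o (Q(o, N) = o*(-3) = -3*o)
P(R) = -9*R (P(R) = (-3*3)*R = -9*R)
-P(-27*(-2)) = -(-9)*(-27*(-2)) = -(-9)*54 = -1*(-486) = 486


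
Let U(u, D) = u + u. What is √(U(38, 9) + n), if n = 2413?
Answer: √2489 ≈ 49.890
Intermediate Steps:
U(u, D) = 2*u
√(U(38, 9) + n) = √(2*38 + 2413) = √(76 + 2413) = √2489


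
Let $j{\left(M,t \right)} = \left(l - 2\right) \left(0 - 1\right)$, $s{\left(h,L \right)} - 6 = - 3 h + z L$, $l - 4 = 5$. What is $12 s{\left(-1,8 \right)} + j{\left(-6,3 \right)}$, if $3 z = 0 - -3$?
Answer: $197$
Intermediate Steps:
$l = 9$ ($l = 4 + 5 = 9$)
$z = 1$ ($z = \frac{0 - -3}{3} = \frac{0 + 3}{3} = \frac{1}{3} \cdot 3 = 1$)
$s{\left(h,L \right)} = 6 + L - 3 h$ ($s{\left(h,L \right)} = 6 + \left(- 3 h + 1 L\right) = 6 + \left(- 3 h + L\right) = 6 + \left(L - 3 h\right) = 6 + L - 3 h$)
$j{\left(M,t \right)} = -7$ ($j{\left(M,t \right)} = \left(9 - 2\right) \left(0 - 1\right) = 7 \left(-1\right) = -7$)
$12 s{\left(-1,8 \right)} + j{\left(-6,3 \right)} = 12 \left(6 + 8 - -3\right) - 7 = 12 \left(6 + 8 + 3\right) - 7 = 12 \cdot 17 - 7 = 204 - 7 = 197$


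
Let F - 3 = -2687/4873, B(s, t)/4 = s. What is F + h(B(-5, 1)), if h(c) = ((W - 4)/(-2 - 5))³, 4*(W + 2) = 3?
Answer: 895219/311872 ≈ 2.8705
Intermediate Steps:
W = -5/4 (W = -2 + (¼)*3 = -2 + ¾ = -5/4 ≈ -1.2500)
B(s, t) = 4*s
F = 11932/4873 (F = 3 - 2687/4873 = 11932/4873 ≈ 2.4486)
h(c) = 27/64 (h(c) = ((-5/4 - 4)/(-2 - 5))³ = (-21/4/(-7))³ = (-21/4*(-⅐))³ = (¾)³ = 27/64)
F + h(B(-5, 1)) = 11932/4873 + 27/64 = 895219/311872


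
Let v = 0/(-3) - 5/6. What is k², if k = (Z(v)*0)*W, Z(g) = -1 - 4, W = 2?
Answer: 0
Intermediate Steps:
v = -⅚ (v = 0*(-⅓) - 5*⅙ = 0 - ⅚ = -⅚ ≈ -0.83333)
Z(g) = -5
k = 0 (k = -5*0*2 = 0*2 = 0)
k² = 0² = 0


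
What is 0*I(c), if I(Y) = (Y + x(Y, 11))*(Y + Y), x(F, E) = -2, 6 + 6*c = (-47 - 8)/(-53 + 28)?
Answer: 0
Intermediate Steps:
c = -19/30 (c = -1 + ((-47 - 8)/(-53 + 28))/6 = -1 + (-55/(-25))/6 = -1 + (-55*(-1/25))/6 = -1 + (1/6)*(11/5) = -1 + 11/30 = -19/30 ≈ -0.63333)
I(Y) = 2*Y*(-2 + Y) (I(Y) = (Y - 2)*(Y + Y) = (-2 + Y)*(2*Y) = 2*Y*(-2 + Y))
0*I(c) = 0*(2*(-19/30)*(-2 - 19/30)) = 0*(2*(-19/30)*(-79/30)) = 0*(1501/450) = 0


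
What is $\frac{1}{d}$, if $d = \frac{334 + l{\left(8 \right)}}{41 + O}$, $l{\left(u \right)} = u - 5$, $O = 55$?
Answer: $\frac{96}{337} \approx 0.28487$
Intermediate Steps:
$l{\left(u \right)} = -5 + u$
$d = \frac{337}{96}$ ($d = \frac{334 + \left(-5 + 8\right)}{41 + 55} = \frac{334 + 3}{96} = 337 \cdot \frac{1}{96} = \frac{337}{96} \approx 3.5104$)
$\frac{1}{d} = \frac{1}{\frac{337}{96}} = \frac{96}{337}$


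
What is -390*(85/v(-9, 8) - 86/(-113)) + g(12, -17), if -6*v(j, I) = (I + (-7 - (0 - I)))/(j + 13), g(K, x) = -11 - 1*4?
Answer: 9953965/113 ≈ 88088.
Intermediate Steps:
g(K, x) = -15 (g(K, x) = -11 - 4 = -15)
v(j, I) = -(-7 + 2*I)/(6*(13 + j)) (v(j, I) = -(I + (-7 - (0 - I)))/(6*(j + 13)) = -(I + (-7 - (-1)*I))/(6*(13 + j)) = -(I + (-7 + I))/(6*(13 + j)) = -(-7 + 2*I)/(6*(13 + j)))
-390*(85/v(-9, 8) - 86/(-113)) + g(12, -17) = -390*(85/(((7 - 2*8)/(6*(13 - 9)))) - 86/(-113)) - 15 = -390*(85/(((⅙)*(7 - 16)/4)) - 86*(-1/113)) - 15 = -390*(85/(((⅙)*(¼)*(-9))) + 86/113) - 15 = -390*(85/(-3/8) + 86/113) - 15 = -390*(85*(-8/3) + 86/113) - 15 = -390*(-680/3 + 86/113) - 15 = -390*(-76582/339) - 15 = 9955660/113 - 15 = 9953965/113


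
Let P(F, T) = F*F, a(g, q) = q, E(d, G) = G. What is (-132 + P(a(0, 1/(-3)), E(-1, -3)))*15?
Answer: -5935/3 ≈ -1978.3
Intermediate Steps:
P(F, T) = F²
(-132 + P(a(0, 1/(-3)), E(-1, -3)))*15 = (-132 + (1/(-3))²)*15 = (-132 + (-⅓)²)*15 = (-132 + ⅑)*15 = -1187/9*15 = -5935/3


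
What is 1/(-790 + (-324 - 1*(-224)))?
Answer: -1/890 ≈ -0.0011236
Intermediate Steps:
1/(-790 + (-324 - 1*(-224))) = 1/(-790 + (-324 + 224)) = 1/(-790 - 100) = 1/(-890) = -1/890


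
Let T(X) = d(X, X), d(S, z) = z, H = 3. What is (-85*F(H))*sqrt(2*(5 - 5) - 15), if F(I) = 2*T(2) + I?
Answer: -595*I*sqrt(15) ≈ -2304.4*I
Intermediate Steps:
T(X) = X
F(I) = 4 + I (F(I) = 2*2 + I = 4 + I)
(-85*F(H))*sqrt(2*(5 - 5) - 15) = (-85*(4 + 3))*sqrt(2*(5 - 5) - 15) = (-85*7)*sqrt(2*0 - 15) = -595*sqrt(0 - 15) = -595*I*sqrt(15)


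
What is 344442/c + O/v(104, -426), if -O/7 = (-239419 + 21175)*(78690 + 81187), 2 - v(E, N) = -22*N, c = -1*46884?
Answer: -954266937027607/36608590 ≈ -2.6067e+7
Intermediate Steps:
c = -46884
v(E, N) = 2 + 22*N (v(E, N) = 2 - (-22)*N = 2 + 22*N)
O = 244245371916 (O = -7*(-239419 + 21175)*(78690 + 81187) = -(-1527708)*159877 = -7*(-34892195988) = 244245371916)
344442/c + O/v(104, -426) = 344442/(-46884) + 244245371916/(2 + 22*(-426)) = 344442*(-1/46884) + 244245371916/(2 - 9372) = -57407/7814 + 244245371916/(-9370) = -57407/7814 + 244245371916*(-1/9370) = -57407/7814 - 122122685958/4685 = -954266937027607/36608590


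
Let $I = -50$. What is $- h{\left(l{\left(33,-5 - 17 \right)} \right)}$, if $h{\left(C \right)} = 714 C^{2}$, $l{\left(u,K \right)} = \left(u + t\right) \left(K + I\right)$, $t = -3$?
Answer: $-3331238400$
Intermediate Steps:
$l{\left(u,K \right)} = \left(-50 + K\right) \left(-3 + u\right)$ ($l{\left(u,K \right)} = \left(u - 3\right) \left(K - 50\right) = \left(-3 + u\right) \left(-50 + K\right) = \left(-50 + K\right) \left(-3 + u\right)$)
$- h{\left(l{\left(33,-5 - 17 \right)} \right)} = - 714 \left(150 - 1650 - 3 \left(-5 - 17\right) + \left(-5 - 17\right) 33\right)^{2} = - 714 \left(150 - 1650 - -66 - 726\right)^{2} = - 714 \left(150 - 1650 + 66 - 726\right)^{2} = - 714 \left(-2160\right)^{2} = - 714 \cdot 4665600 = \left(-1\right) 3331238400 = -3331238400$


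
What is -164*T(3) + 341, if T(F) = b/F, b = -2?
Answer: 1351/3 ≈ 450.33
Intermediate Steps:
T(F) = -2/F
-164*T(3) + 341 = -(-328)/3 + 341 = -164*(-2/3) + 341 = 328/3 + 341 = 1351/3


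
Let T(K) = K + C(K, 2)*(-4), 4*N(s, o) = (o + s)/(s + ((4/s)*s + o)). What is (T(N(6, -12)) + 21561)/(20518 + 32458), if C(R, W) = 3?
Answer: 86199/211904 ≈ 0.40678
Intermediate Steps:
N(s, o) = (o + s)/(4*(4 + o + s)) (N(s, o) = ((o + s)/(s + ((4/s)*s + o)))/4 = ((o + s)/(s + (4 + o)))/4 = ((o + s)/(4 + o + s))/4 = (o + s)/(4*(4 + o + s)))
T(K) = -12 + K (T(K) = K + 3*(-4) = K - 12 = -12 + K)
(T(N(6, -12)) + 21561)/(20518 + 32458) = ((-12 + (-12 + 6)/(4*(4 - 12 + 6))) + 21561)/(20518 + 32458) = ((-12 + (¼)*(-6)/(-2)) + 21561)/52976 = ((-12 + (¼)*(-½)*(-6)) + 21561)*(1/52976) = ((-12 + ¾) + 21561)*(1/52976) = (-45/4 + 21561)*(1/52976) = (86199/4)*(1/52976) = 86199/211904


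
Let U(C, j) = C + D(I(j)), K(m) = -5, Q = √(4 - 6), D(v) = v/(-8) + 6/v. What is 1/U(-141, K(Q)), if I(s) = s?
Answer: -40/5663 ≈ -0.0070634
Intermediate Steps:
D(v) = 6/v - v/8 (D(v) = v*(-⅛) + 6/v = -v/8 + 6/v = 6/v - v/8)
Q = I*√2 (Q = √(-2) = I*√2 ≈ 1.4142*I)
U(C, j) = C + 6/j - j/8 (U(C, j) = C + (6/j - j/8) = C + 6/j - j/8)
1/U(-141, K(Q)) = 1/(-141 + 6/(-5) - ⅛*(-5)) = 1/(-141 + 6*(-⅕) + 5/8) = 1/(-141 - 6/5 + 5/8) = 1/(-5663/40) = -40/5663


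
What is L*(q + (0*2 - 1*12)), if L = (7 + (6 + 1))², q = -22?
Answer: -6664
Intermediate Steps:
L = 196 (L = (7 + 7)² = 14² = 196)
L*(q + (0*2 - 1*12)) = 196*(-22 + (0*2 - 1*12)) = 196*(-22 + (0 - 12)) = 196*(-22 - 12) = 196*(-34) = -6664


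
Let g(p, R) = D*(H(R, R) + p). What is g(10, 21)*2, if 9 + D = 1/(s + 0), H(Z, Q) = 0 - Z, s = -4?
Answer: 407/2 ≈ 203.50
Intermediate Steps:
H(Z, Q) = -Z
D = -37/4 (D = -9 + 1/(-4 + 0) = -9 + 1/(-4) = -9 - ¼ = -37/4 ≈ -9.2500)
g(p, R) = -37*p/4 + 37*R/4 (g(p, R) = -37*(-R + p)/4 = -37*(p - R)/4 = -37*p/4 + 37*R/4)
g(10, 21)*2 = (-37/4*10 + (37/4)*21)*2 = (-185/2 + 777/4)*2 = (407/4)*2 = 407/2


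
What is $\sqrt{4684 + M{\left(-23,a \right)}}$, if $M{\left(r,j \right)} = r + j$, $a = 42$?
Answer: $\sqrt{4703} \approx 68.578$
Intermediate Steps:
$M{\left(r,j \right)} = j + r$
$\sqrt{4684 + M{\left(-23,a \right)}} = \sqrt{4684 + \left(42 - 23\right)} = \sqrt{4684 + 19} = \sqrt{4703}$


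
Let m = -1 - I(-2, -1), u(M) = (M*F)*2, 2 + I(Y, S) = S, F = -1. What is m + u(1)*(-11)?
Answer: 24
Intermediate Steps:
I(Y, S) = -2 + S
u(M) = -2*M (u(M) = (M*(-1))*2 = -M*2 = -2*M)
m = 2 (m = -1 - (-2 - 1) = -1 - 1*(-3) = -1 + 3 = 2)
m + u(1)*(-11) = 2 - 2*1*(-11) = 2 - 2*(-11) = 2 + 22 = 24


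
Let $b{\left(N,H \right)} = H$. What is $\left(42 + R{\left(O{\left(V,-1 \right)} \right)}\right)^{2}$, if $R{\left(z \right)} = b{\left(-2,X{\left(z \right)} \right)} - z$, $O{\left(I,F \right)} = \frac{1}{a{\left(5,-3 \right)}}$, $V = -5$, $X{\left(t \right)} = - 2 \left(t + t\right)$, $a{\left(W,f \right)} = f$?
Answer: $\frac{17161}{9} \approx 1906.8$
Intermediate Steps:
$X{\left(t \right)} = - 4 t$ ($X{\left(t \right)} = - 2 \cdot 2 t = - 4 t$)
$O{\left(I,F \right)} = - \frac{1}{3}$ ($O{\left(I,F \right)} = \frac{1}{-3} = - \frac{1}{3}$)
$R{\left(z \right)} = - 5 z$ ($R{\left(z \right)} = - 4 z - z = - 5 z$)
$\left(42 + R{\left(O{\left(V,-1 \right)} \right)}\right)^{2} = \left(42 - - \frac{5}{3}\right)^{2} = \left(42 + \frac{5}{3}\right)^{2} = \left(\frac{131}{3}\right)^{2} = \frac{17161}{9}$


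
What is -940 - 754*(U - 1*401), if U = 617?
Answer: -163804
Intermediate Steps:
-940 - 754*(U - 1*401) = -940 - 754*(617 - 1*401) = -940 - 754*(617 - 401) = -940 - 754*216 = -940 - 162864 = -163804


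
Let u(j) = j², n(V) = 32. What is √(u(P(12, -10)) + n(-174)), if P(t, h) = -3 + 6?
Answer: √41 ≈ 6.4031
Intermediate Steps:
P(t, h) = 3
√(u(P(12, -10)) + n(-174)) = √(3² + 32) = √(9 + 32) = √41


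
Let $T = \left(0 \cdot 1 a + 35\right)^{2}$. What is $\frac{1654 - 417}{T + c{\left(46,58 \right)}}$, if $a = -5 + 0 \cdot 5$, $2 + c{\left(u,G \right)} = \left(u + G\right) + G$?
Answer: $\frac{1237}{1385} \approx 0.89314$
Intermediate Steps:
$c{\left(u,G \right)} = -2 + u + 2 G$ ($c{\left(u,G \right)} = -2 + \left(\left(u + G\right) + G\right) = -2 + \left(\left(G + u\right) + G\right) = -2 + \left(u + 2 G\right) = -2 + u + 2 G$)
$a = -5$ ($a = -5 + 0 = -5$)
$T = 1225$ ($T = \left(0 \cdot 1 \left(-5\right) + 35\right)^{2} = \left(0 \left(-5\right) + 35\right)^{2} = \left(0 + 35\right)^{2} = 35^{2} = 1225$)
$\frac{1654 - 417}{T + c{\left(46,58 \right)}} = \frac{1654 - 417}{1225 + \left(-2 + 46 + 2 \cdot 58\right)} = \frac{1237}{1225 + \left(-2 + 46 + 116\right)} = \frac{1237}{1225 + 160} = \frac{1237}{1385}$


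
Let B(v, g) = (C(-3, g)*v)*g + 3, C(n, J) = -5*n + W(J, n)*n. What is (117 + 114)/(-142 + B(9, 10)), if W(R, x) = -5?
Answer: 231/2561 ≈ 0.090199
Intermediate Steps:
C(n, J) = -10*n (C(n, J) = -5*n - 5*n = -10*n)
B(v, g) = 3 + 30*g*v (B(v, g) = ((-10*(-3))*v)*g + 3 = (30*v)*g + 3 = 30*g*v + 3 = 3 + 30*g*v)
(117 + 114)/(-142 + B(9, 10)) = (117 + 114)/(-142 + (3 + 30*10*9)) = 231/(-142 + (3 + 2700)) = 231/(-142 + 2703) = 231/2561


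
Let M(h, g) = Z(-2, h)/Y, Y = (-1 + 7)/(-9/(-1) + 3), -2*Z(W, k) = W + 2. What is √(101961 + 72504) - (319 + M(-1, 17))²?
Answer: -101761 + 3*√19385 ≈ -1.0134e+5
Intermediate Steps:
Z(W, k) = -1 - W/2 (Z(W, k) = -(W + 2)/2 = -(2 + W)/2 = -1 - W/2)
Y = ½ (Y = 6/(-9*(-1) + 3) = 6/(9 + 3) = 6/12 = 6*(1/12) = ½ ≈ 0.50000)
M(h, g) = 0 (M(h, g) = (-1 - ½*(-2))/(½) = (-1 + 1)*2 = 0*2 = 0)
√(101961 + 72504) - (319 + M(-1, 17))² = √(101961 + 72504) - (319 + 0)² = √174465 - 1*319² = 3*√19385 - 1*101761 = 3*√19385 - 101761 = -101761 + 3*√19385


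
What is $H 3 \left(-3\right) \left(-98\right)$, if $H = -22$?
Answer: $-19404$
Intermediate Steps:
$H 3 \left(-3\right) \left(-98\right) = - 22 \cdot 3 \left(-3\right) \left(-98\right) = \left(-22\right) \left(-9\right) \left(-98\right) = 198 \left(-98\right) = -19404$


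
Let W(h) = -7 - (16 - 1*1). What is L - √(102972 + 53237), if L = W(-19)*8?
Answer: -176 - √156209 ≈ -571.23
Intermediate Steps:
W(h) = -22 (W(h) = -7 - (16 - 1) = -7 - 1*15 = -7 - 15 = -22)
L = -176 (L = -22*8 = -176)
L - √(102972 + 53237) = -176 - √(102972 + 53237) = -176 - √156209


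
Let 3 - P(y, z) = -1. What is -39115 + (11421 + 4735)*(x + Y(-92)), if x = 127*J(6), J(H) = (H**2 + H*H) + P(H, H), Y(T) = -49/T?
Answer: 3585865642/23 ≈ 1.5591e+8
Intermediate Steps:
P(y, z) = 4 (P(y, z) = 3 - 1*(-1) = 3 + 1 = 4)
J(H) = 4 + 2*H**2 (J(H) = (H**2 + H*H) + 4 = (H**2 + H**2) + 4 = 2*H**2 + 4 = 4 + 2*H**2)
x = 9652 (x = 127*(4 + 2*6**2) = 127*(4 + 2*36) = 127*(4 + 72) = 127*76 = 9652)
-39115 + (11421 + 4735)*(x + Y(-92)) = -39115 + (11421 + 4735)*(9652 - 49/(-92)) = -39115 + 16156*(9652 - 49*(-1/92)) = -39115 + 16156*(9652 + 49/92) = -39115 + 16156*(888033/92) = -39115 + 3586765287/23 = 3585865642/23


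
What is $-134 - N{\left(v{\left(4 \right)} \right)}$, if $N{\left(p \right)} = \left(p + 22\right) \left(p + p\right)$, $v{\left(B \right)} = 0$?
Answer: $-134$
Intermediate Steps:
$N{\left(p \right)} = 2 p \left(22 + p\right)$ ($N{\left(p \right)} = \left(22 + p\right) 2 p = 2 p \left(22 + p\right)$)
$-134 - N{\left(v{\left(4 \right)} \right)} = -134 - 2 \cdot 0 \left(22 + 0\right) = -134 - 2 \cdot 0 \cdot 22 = -134 - 0 = -134 + 0 = -134$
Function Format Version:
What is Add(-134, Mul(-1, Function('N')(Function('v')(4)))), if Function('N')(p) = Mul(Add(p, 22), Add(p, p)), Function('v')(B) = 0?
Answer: -134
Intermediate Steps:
Function('N')(p) = Mul(2, p, Add(22, p)) (Function('N')(p) = Mul(Add(22, p), Mul(2, p)) = Mul(2, p, Add(22, p)))
Add(-134, Mul(-1, Function('N')(Function('v')(4)))) = Add(-134, Mul(-1, Mul(2, 0, Add(22, 0)))) = Add(-134, Mul(-1, Mul(2, 0, 22))) = Add(-134, Mul(-1, 0)) = Add(-134, 0) = -134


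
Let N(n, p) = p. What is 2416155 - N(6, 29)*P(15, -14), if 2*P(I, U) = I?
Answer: 4831875/2 ≈ 2.4159e+6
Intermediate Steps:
P(I, U) = I/2
2416155 - N(6, 29)*P(15, -14) = 2416155 - 29*(½)*15 = 2416155 - 29*15/2 = 2416155 - 1*435/2 = 2416155 - 435/2 = 4831875/2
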